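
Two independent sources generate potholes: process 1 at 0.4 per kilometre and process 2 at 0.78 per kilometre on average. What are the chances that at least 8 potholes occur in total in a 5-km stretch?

0.2424

Independent Poisson processes superpose: combined rate λ = 0.4 + 0.78 = 1.18 per kilometre.
Over the interval, μ = 1.18 × 5 = 5.9 (a 5-km stretch = 5 kilometres).
P(N ≥ 8) = 1 − P(N ≤ 7) ≈ 0.2424.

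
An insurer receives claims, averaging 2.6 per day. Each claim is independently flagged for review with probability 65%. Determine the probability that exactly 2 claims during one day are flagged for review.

0.2635

Thinning: the claims that are flagged for review themselves form a Poisson process with rate 0.65 × 2.6 = 1.69 per day.
So μ = 1.69.
P(N = 2) = e^(−1.69) · 1.69^2/2! ≈ 0.2635.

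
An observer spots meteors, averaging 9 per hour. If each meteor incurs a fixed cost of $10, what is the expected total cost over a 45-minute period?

E[N] = 9 × 0.75 = 6.75 (a 45-minute period = 0.75 hours); E[cost] = 6.75 × $10 = $67.5.

$67.5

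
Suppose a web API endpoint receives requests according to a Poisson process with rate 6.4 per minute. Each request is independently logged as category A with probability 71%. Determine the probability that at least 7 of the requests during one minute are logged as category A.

Thinning: the requests that are logged as category A themselves form a Poisson process with rate 0.71 × 6.4 = 4.544 per minute.
So μ = 4.544.
P(N ≥ 7) = 1 − P(N ≤ 6) ≈ 0.1746.

0.1746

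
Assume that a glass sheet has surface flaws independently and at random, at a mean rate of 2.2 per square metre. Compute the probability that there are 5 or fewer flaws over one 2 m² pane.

0.7199

Over the interval, μ = 2.2 × 2 = 4.4 (a 2 m² pane = 2 square metres).
P(N ≤ 5) = Σ_{j=0}^{5} e^(−μ) μ^j/j! ≈ 0.7199.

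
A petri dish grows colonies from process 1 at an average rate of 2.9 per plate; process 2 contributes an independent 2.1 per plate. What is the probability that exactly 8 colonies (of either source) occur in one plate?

0.0653

Independent Poisson processes superpose: combined rate λ = 2.9 + 2.1 = 5 per plate.
So μ = 5.
P(N = 8) = e^(−5) · 5^8/8! ≈ 0.0653.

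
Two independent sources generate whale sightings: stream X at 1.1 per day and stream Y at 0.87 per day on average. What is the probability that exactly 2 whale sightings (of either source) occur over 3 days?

0.0474

Independent Poisson processes superpose: combined rate λ = 1.1 + 0.87 = 1.97 per day.
Over the interval, μ = 1.97 × 3 = 5.91 (3 days).
P(N = 2) = e^(−5.91) · 5.91^2/2! ≈ 0.0474.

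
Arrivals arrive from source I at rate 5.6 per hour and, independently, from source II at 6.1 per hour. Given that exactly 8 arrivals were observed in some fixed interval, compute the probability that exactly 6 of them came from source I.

0.0915

Given the total, each event is independently from source I with probability p = λ_I/(λ_I+λ_II) = 5.6/11.7 ≈ 0.4786.
So K ~ Binomial(8, 5.6/11.7): P(K = 6) = C(8,6) · (5.6/11.7)^6 · (6.1/11.7)^2 ≈ 0.0915.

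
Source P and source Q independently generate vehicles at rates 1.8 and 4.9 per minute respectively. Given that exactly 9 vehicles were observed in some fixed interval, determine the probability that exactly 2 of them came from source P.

Given the total, each event is independently from source P with probability p = λ_P/(λ_P+λ_Q) = 1.8/6.7 ≈ 0.2687.
So K ~ Binomial(9, 1.8/6.7): P(K = 2) = C(9,2) · (1.8/6.7)^2 · (4.9/6.7)^7 ≈ 0.2908.

0.2908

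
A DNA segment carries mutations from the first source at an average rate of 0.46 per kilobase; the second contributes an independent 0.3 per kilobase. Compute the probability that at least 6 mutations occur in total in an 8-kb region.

0.5671

Independent Poisson processes superpose: combined rate λ = 0.46 + 0.3 = 0.76 per kilobase.
Over the interval, μ = 0.76 × 8 = 6.08 (an 8-kb region = 8 kilobases).
P(N ≥ 6) = 1 − P(N ≤ 5) ≈ 0.5671.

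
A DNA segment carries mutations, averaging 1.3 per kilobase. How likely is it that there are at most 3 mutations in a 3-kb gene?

Over the interval, μ = 1.3 × 3 = 3.9 (a 3-kb gene = 3 kilobases).
P(N ≤ 3) = Σ_{j=0}^{3} e^(−μ) μ^j/j! ≈ 0.4532.

0.4532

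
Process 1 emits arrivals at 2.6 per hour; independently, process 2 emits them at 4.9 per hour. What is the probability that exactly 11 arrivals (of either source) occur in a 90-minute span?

Independent Poisson processes superpose: combined rate λ = 2.6 + 4.9 = 7.5 per hour.
Over the interval, μ = 7.5 × 1.5 = 11.25 (a 90-minute span = 1.5 hours).
P(N = 11) = e^(−11.25) · 11.25^11/11! ≈ 0.1190.

0.1190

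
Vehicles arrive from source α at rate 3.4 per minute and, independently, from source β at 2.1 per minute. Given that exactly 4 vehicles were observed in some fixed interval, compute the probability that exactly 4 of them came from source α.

Given the total, each event is independently from source α with probability p = λ_α/(λ_α+λ_β) = 3.4/5.5 ≈ 0.6182.
So K ~ Binomial(4, 3.4/5.5): P(K = 4) = C(4,4) · (3.4/5.5)^4 · (2.1/5.5)^0 ≈ 0.1460.

0.1460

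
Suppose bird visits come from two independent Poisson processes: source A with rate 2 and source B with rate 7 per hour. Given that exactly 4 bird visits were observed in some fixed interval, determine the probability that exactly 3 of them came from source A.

0.0341

Given the total, each event is independently from source A with probability p = λ_A/(λ_A+λ_B) = 2/9 ≈ 0.2222.
So K ~ Binomial(4, 2/9): P(K = 3) = C(4,3) · (2/9)^3 · (7/9)^1 ≈ 0.0341.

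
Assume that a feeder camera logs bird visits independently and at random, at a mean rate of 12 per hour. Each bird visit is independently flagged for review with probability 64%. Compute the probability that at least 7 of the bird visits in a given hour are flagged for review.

Thinning: the bird visits that are flagged for review themselves form a Poisson process with rate 0.64 × 12 = 7.68 per hour.
So μ = 7.68.
P(N ≥ 7) = 1 − P(N ≤ 6) ≈ 0.6460.

0.6460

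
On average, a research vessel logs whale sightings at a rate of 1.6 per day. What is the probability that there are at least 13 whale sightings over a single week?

0.3334

Over the interval, μ = 1.6 × 7 = 11.2 (a week = 7 days).
P(N ≥ 13) = 1 − P(N ≤ 12) = 1 − Σ_{j=0}^{12} e^(−μ) μ^j/j! ≈ 0.3334.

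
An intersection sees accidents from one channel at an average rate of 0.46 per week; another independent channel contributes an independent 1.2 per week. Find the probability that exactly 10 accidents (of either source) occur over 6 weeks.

0.1251

Independent Poisson processes superpose: combined rate λ = 0.46 + 1.2 = 1.66 per week.
Over the interval, μ = 1.66 × 6 = 9.96 (6 weeks).
P(N = 10) = e^(−9.96) · 9.96^10/10! ≈ 0.1251.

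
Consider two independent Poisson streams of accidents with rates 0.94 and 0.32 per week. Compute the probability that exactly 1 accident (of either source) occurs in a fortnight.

Independent Poisson processes superpose: combined rate λ = 0.94 + 0.32 = 1.26 per week.
Over the interval, μ = 1.26 × 2 = 2.52 (a fortnight = 2 weeks).
P(N = 1) = e^(−2.52) · 2.52^1/1! ≈ 0.2028.

0.2028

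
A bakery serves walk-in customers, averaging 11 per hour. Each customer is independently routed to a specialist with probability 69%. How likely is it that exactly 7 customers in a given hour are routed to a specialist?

Thinning: the customers that are routed to a specialist themselves form a Poisson process with rate 0.69 × 11 = 7.59 per hour.
So μ = 7.59.
P(N = 7) = e^(−7.59) · 7.59^7/7! ≈ 0.1455.

0.1455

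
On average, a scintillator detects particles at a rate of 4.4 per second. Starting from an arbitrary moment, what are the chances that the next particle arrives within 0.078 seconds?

0.2905

Inter-arrival times are exponential with rate λ = 4.4 per second.
P(T ≤ 0.078) = 1 − e^(−λt) = 1 − e^(−4.4 × 0.078) = 1 − e^(−0.3432) ≈ 0.2905.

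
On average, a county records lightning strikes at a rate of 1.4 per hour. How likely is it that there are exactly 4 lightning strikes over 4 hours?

0.1515

Over the interval, μ = 1.4 × 4 = 5.6 (4 hours).
P(N = 4) = e^(−μ) μ^4/4! = e^(−5.6) · 5.6^4/24 ≈ 0.1515.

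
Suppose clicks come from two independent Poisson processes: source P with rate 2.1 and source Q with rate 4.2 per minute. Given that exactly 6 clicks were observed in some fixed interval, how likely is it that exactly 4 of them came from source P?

0.0823

Given the total, each event is independently from source P with probability p = λ_P/(λ_P+λ_Q) = 2.1/6.3 ≈ 0.3333.
So K ~ Binomial(6, 2.1/6.3): P(K = 4) = C(6,4) · (2.1/6.3)^4 · (4.2/6.3)^2 ≈ 0.0823.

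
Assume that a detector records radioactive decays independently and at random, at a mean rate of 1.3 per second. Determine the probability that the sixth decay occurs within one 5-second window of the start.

0.6310

Over the interval, μ = 1.3 × 5 = 6.5 (a 5-second window = 5 seconds).
The sixth arrival falls in the interval iff at least 6 events occur there: P(S_6 ≤ t) = P(N ≥ 6) = 1 − P(N ≤ 5) ≈ 0.6310.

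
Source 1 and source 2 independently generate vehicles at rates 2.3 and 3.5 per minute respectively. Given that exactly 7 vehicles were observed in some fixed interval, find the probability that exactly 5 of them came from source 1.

0.0750

Given the total, each event is independently from source 1 with probability p = λ_1/(λ_1+λ_2) = 2.3/5.8 ≈ 0.3966.
So K ~ Binomial(7, 2.3/5.8): P(K = 5) = C(7,5) · (2.3/5.8)^5 · (3.5/5.8)^2 ≈ 0.0750.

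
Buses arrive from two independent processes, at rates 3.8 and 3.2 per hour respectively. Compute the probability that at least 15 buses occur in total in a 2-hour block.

Independent Poisson processes superpose: combined rate λ = 3.8 + 3.2 = 7 per hour.
Over the interval, μ = 7 × 2 = 14 (a 2-hour block = 2 hours).
P(N ≥ 15) = 1 − P(N ≤ 14) ≈ 0.4296.

0.4296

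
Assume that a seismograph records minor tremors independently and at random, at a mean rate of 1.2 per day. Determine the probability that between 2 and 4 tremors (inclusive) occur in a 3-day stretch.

0.5807

Over the interval, μ = 1.2 × 3 = 3.6 (a 3-day stretch = 3 days).
P(2 ≤ N ≤ 4) = Σ_{j=2}^{4} e^(−3.6) · 3.6^j/j! ≈ 0.5807.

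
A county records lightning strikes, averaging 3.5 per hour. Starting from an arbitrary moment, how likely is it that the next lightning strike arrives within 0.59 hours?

Inter-arrival times are exponential with rate λ = 3.5 per hour.
P(T ≤ 0.59) = 1 − e^(−λt) = 1 − e^(−3.5 × 0.59) = 1 − e^(−2.065) ≈ 0.8732.

0.8732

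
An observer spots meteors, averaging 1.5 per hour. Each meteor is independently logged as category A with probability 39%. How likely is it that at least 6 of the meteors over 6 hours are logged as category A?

0.1437

Thinning: the meteors that are logged as category A themselves form a Poisson process with rate 0.39 × 1.5 = 0.585 per hour.
Over the interval, μ = 0.585 × 6 = 3.51 (6 hours).
P(N ≥ 6) = 1 − P(N ≤ 5) ≈ 0.1437.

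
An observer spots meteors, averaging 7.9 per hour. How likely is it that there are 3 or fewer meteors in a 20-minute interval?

Over the interval, μ = 7.9 × 1/3 ≈ 2.63333 (a 20-minute interval = 1/3 hours).
P(N ≤ 3) = Σ_{j=0}^{3} e^(−μ) μ^j/j! ≈ 0.7287.

0.7287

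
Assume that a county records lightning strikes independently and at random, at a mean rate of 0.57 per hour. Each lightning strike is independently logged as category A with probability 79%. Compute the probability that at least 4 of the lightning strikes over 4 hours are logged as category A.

Thinning: the lightning strikes that are logged as category A themselves form a Poisson process with rate 0.79 × 0.57 = 0.4503 per hour.
Over the interval, μ = 0.4503 × 4 = 1.8012 (4 hours).
P(N ≥ 4) = 1 − P(N ≤ 3) ≈ 0.1089.

0.1089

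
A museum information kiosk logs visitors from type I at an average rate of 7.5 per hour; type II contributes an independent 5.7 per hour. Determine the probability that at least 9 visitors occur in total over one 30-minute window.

0.2204

Independent Poisson processes superpose: combined rate λ = 7.5 + 5.7 = 13.2 per hour.
Over the interval, μ = 13.2 × 0.5 = 6.6 (a 30-minute window = 0.5 hours).
P(N ≥ 9) = 1 − P(N ≤ 8) ≈ 0.2204.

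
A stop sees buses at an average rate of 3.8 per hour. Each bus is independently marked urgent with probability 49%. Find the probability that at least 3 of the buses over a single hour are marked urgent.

0.2860

Thinning: the buses that are marked urgent themselves form a Poisson process with rate 0.49 × 3.8 = 1.862 per hour.
So μ = 1.862.
P(N ≥ 3) = 1 − P(N ≤ 2) ≈ 0.2860.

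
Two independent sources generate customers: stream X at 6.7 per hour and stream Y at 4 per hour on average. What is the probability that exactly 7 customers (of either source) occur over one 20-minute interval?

Independent Poisson processes superpose: combined rate λ = 6.7 + 4 = 10.7 per hour.
Over the interval, μ = 10.7 × 1/3 ≈ 3.56667 (a 20-minute interval = 1/3 hours).
P(N = 7) = e^(−3.56667) · 3.56667^7/7! ≈ 0.0412.

0.0412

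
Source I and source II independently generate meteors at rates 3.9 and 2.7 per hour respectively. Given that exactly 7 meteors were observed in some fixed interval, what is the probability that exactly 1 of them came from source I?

Given the total, each event is independently from source I with probability p = λ_I/(λ_I+λ_II) = 3.9/6.6 ≈ 0.5909.
So K ~ Binomial(7, 3.9/6.6): P(K = 1) = C(7,1) · (3.9/6.6)^1 · (2.7/6.6)^6 ≈ 0.0194.

0.0194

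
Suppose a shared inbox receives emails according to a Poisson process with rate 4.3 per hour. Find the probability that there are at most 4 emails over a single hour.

With mean μ = 4.3 per hour,
P(N ≤ 4) = Σ_{j=0}^{4} e^(−μ) μ^j/j! ≈ 0.5704.

0.5704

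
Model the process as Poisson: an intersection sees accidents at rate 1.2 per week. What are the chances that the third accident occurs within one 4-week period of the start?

Over the interval, μ = 1.2 × 4 = 4.8 (a 4-week period = 4 weeks).
The third arrival falls in the interval iff at least 3 events occur there: P(S_3 ≤ t) = P(N ≥ 3) = 1 − P(N ≤ 2) ≈ 0.8575.

0.8575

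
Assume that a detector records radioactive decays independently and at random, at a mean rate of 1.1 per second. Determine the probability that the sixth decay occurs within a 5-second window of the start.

Over the interval, μ = 1.1 × 5 = 5.5 (a 5-second window = 5 seconds).
The sixth arrival falls in the interval iff at least 6 events occur there: P(S_6 ≤ t) = P(N ≥ 6) = 1 − P(N ≤ 5) ≈ 0.4711.

0.4711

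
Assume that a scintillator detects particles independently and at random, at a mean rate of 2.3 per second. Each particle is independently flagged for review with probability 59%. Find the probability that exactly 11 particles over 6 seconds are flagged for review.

Thinning: the particles that are flagged for review themselves form a Poisson process with rate 0.59 × 2.3 = 1.357 per second.
Over the interval, μ = 1.357 × 6 = 8.142 (6 seconds).
P(N = 11) = e^(−8.142) · 8.142^11/11! ≈ 0.0760.

0.0760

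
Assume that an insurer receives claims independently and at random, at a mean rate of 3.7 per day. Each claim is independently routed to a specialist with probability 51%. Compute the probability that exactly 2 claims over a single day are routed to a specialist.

0.2698

Thinning: the claims that are routed to a specialist themselves form a Poisson process with rate 0.51 × 3.7 = 1.887 per day.
So μ = 1.887.
P(N = 2) = e^(−1.887) · 1.887^2/2! ≈ 0.2698.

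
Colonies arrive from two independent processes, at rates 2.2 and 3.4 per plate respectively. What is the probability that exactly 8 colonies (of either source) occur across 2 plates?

0.0840

Independent Poisson processes superpose: combined rate λ = 2.2 + 3.4 = 5.6 per plate.
Over the interval, μ = 5.6 × 2 = 11.2 (2 plates).
P(N = 8) = e^(−11.2) · 11.2^8/8! ≈ 0.0840.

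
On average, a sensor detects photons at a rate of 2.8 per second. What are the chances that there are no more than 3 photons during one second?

0.6919

With mean μ = 2.8 per second,
P(N ≤ 3) = Σ_{j=0}^{3} e^(−μ) μ^j/j! ≈ 0.6919.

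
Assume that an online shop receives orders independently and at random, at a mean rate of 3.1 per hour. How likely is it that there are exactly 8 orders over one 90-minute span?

0.0518

Over the interval, μ = 3.1 × 1.5 = 4.65 (a 90-minute span = 1.5 hours).
P(N = 8) = e^(−μ) μ^8/8! = e^(−4.65) · 4.65^8/40320 ≈ 0.0518.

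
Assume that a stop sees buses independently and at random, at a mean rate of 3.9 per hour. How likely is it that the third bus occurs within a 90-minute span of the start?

Over the interval, μ = 3.9 × 1.5 = 5.85 (a 90-minute span = 1.5 hours).
The third arrival falls in the interval iff at least 3 events occur there: P(S_3 ≤ t) = P(N ≥ 3) = 1 − P(N ≤ 2) ≈ 0.9310.

0.9310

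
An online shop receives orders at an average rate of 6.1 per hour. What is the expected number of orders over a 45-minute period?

E[N] = λt = 6.1 × 0.75 = 4.575 (a 45-minute period = 0.75 hours).

4.575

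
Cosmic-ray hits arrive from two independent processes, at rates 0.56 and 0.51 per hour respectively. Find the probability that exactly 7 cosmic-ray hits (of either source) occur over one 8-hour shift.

0.1280

Independent Poisson processes superpose: combined rate λ = 0.56 + 0.51 = 1.07 per hour.
Over the interval, μ = 1.07 × 8 = 8.56 (an 8-hour shift = 8 hours).
P(N = 7) = e^(−8.56) · 8.56^7/7! ≈ 0.1280.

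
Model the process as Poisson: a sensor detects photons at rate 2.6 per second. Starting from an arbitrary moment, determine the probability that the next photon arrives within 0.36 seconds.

Inter-arrival times are exponential with rate λ = 2.6 per second.
P(T ≤ 0.36) = 1 − e^(−λt) = 1 − e^(−2.6 × 0.36) = 1 − e^(−0.936) ≈ 0.6078.

0.6078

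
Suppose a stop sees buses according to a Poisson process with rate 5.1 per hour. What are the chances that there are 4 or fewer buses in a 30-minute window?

0.8844

Over the interval, μ = 5.1 × 0.5 = 2.55 (a 30-minute window = 0.5 hours).
P(N ≤ 4) = Σ_{j=0}^{4} e^(−μ) μ^j/j! ≈ 0.8844.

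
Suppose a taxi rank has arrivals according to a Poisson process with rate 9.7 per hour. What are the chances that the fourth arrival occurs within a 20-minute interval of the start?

Over the interval, μ = 9.7 × 1/3 ≈ 3.23333 (a 20-minute interval = 1/3 hours).
The fourth arrival falls in the interval iff at least 4 events occur there: P(S_4 ≤ t) = P(N ≥ 4) = 1 − P(N ≤ 3) ≈ 0.4049.

0.4049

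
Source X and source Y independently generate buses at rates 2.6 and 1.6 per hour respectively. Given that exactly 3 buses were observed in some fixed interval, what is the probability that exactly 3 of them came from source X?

Given the total, each event is independently from source X with probability p = λ_X/(λ_X+λ_Y) = 2.6/4.2 ≈ 0.6190.
So K ~ Binomial(3, 2.6/4.2): P(K = 3) = C(3,3) · (2.6/4.2)^3 · (1.6/4.2)^0 ≈ 0.2372.

0.2372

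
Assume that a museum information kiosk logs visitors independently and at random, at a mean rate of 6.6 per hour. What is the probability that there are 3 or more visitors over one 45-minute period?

Over the interval, μ = 6.6 × 0.75 = 4.95 (a 45-minute period = 0.75 hours).
P(N ≥ 3) = 1 − P(N ≤ 2) = 1 − Σ_{j=0}^{2} e^(−μ) μ^j/j! ≈ 0.8711.

0.8711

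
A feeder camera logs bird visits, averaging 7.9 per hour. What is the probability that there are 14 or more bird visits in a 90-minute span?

Over the interval, μ = 7.9 × 1.5 = 11.85 (a 90-minute span = 1.5 hours).
P(N ≥ 14) = 1 − P(N ≤ 13) = 1 − Σ_{j=0}^{13} e^(−μ) μ^j/j! ≈ 0.3027.

0.3027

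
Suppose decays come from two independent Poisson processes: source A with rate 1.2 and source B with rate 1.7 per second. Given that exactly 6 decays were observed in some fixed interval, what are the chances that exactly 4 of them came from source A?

Given the total, each event is independently from source A with probability p = λ_A/(λ_A+λ_B) = 1.2/2.9 ≈ 0.4138.
So K ~ Binomial(6, 1.2/2.9): P(K = 4) = C(6,4) · (1.2/2.9)^4 · (1.7/2.9)^2 ≈ 0.1511.

0.1511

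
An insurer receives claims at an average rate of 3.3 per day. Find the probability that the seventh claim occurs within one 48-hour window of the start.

Over the interval, μ = 3.3 × 2 = 6.6 (a 48-hour window = 2 days).
The seventh arrival falls in the interval iff at least 7 events occur there: P(S_7 ≤ t) = P(N ≥ 7) = 1 − P(N ≤ 6) ≈ 0.4892.

0.4892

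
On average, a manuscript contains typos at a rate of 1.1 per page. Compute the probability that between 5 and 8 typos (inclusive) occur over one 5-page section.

Over the interval, μ = 1.1 × 5 = 5.5 (a 5-page section = 5 pages).
P(5 ≤ N ≤ 8) = Σ_{j=5}^{8} e^(−5.5) · 5.5^j/j! ≈ 0.5368.

0.5368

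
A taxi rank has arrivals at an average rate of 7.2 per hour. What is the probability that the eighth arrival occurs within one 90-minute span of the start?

Over the interval, μ = 7.2 × 1.5 = 10.8 (a 90-minute span = 1.5 hours).
The eighth arrival falls in the interval iff at least 8 events occur there: P(S_8 ≤ t) = P(N ≥ 8) = 1 − P(N ≤ 7) ≈ 0.8434.

0.8434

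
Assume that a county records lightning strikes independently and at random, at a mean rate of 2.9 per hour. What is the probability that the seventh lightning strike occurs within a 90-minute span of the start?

0.1502

Over the interval, μ = 2.9 × 1.5 = 4.35 (a 90-minute span = 1.5 hours).
The seventh arrival falls in the interval iff at least 7 events occur there: P(S_7 ≤ t) = P(N ≥ 7) = 1 − P(N ≤ 6) ≈ 0.1502.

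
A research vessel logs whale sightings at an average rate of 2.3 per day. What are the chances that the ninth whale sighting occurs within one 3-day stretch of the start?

0.2580

Over the interval, μ = 2.3 × 3 = 6.9 (a 3-day stretch = 3 days).
The ninth arrival falls in the interval iff at least 9 events occur there: P(S_9 ≤ t) = P(N ≥ 9) = 1 − P(N ≤ 8) ≈ 0.2580.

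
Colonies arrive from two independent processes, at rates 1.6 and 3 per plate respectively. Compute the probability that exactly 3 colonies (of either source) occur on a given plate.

0.1631

Independent Poisson processes superpose: combined rate λ = 1.6 + 3 = 4.6 per plate.
So μ = 4.6.
P(N = 3) = e^(−4.6) · 4.6^3/3! ≈ 0.1631.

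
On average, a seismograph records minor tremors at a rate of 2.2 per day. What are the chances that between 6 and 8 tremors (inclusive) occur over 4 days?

Over the interval, μ = 2.2 × 4 = 8.8 (4 days).
P(6 ≤ N ≤ 8) = Σ_{j=6}^{8} e^(−8.8) · 8.8^j/j! ≈ 0.3539.

0.3539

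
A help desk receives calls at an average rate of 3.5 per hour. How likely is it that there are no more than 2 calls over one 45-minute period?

0.5122

Over the interval, μ = 3.5 × 0.75 = 2.625 (a 45-minute period = 0.75 hours).
P(N ≤ 2) = Σ_{j=0}^{2} e^(−μ) μ^j/j! ≈ 0.5122.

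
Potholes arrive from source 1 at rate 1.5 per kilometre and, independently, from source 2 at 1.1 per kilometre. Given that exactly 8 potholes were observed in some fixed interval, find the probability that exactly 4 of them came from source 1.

0.2485

Given the total, each event is independently from source 1 with probability p = λ_1/(λ_1+λ_2) = 1.5/2.6 ≈ 0.5769.
So K ~ Binomial(8, 1.5/2.6): P(K = 4) = C(8,4) · (1.5/2.6)^4 · (1.1/2.6)^4 ≈ 0.2485.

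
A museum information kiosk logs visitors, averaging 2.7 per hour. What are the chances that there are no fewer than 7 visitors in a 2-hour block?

0.2983

Over the interval, μ = 2.7 × 2 = 5.4 (a 2-hour block = 2 hours).
P(N ≥ 7) = 1 − P(N ≤ 6) = 1 − Σ_{j=0}^{6} e^(−μ) μ^j/j! ≈ 0.2983.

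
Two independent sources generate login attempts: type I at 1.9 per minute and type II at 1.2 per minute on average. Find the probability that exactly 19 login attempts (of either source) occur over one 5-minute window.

0.0630

Independent Poisson processes superpose: combined rate λ = 1.9 + 1.2 = 3.1 per minute.
Over the interval, μ = 3.1 × 5 = 15.5 (a 5-minute window = 5 minutes).
P(N = 19) = e^(−15.5) · 15.5^19/19! ≈ 0.0630.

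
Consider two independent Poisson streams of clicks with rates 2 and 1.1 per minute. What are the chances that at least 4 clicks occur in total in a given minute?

0.3752

Independent Poisson processes superpose: combined rate λ = 2 + 1.1 = 3.1 per minute.
So μ = 3.1.
P(N ≥ 4) = 1 − P(N ≤ 3) ≈ 0.3752.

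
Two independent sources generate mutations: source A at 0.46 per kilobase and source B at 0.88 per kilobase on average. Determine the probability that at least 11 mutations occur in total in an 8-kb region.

0.5063

Independent Poisson processes superpose: combined rate λ = 0.46 + 0.88 = 1.34 per kilobase.
Over the interval, μ = 1.34 × 8 = 10.72 (an 8-kb region = 8 kilobases).
P(N ≥ 11) = 1 − P(N ≤ 10) ≈ 0.5063.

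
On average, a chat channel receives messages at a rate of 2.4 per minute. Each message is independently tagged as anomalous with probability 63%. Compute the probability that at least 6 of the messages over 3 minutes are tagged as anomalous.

Thinning: the messages that are tagged as anomalous themselves form a Poisson process with rate 0.63 × 2.4 = 1.512 per minute.
Over the interval, μ = 1.512 × 3 = 4.536 (3 minutes).
P(N ≥ 6) = 1 − P(N ≤ 5) ≈ 0.3032.

0.3032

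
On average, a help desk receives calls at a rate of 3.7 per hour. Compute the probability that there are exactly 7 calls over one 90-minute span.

Over the interval, μ = 3.7 × 1.5 = 5.55 (a 90-minute span = 1.5 hours).
P(N = 7) = e^(−μ) μ^7/7! = e^(−5.55) · 5.55^7/5040 ≈ 0.1251.

0.1251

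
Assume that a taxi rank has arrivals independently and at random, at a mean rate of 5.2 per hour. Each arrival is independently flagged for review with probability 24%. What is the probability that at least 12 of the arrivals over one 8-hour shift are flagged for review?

Thinning: the arrivals that are flagged for review themselves form a Poisson process with rate 0.24 × 5.2 = 1.248 per hour.
Over the interval, μ = 1.248 × 8 = 9.984 (an 8-hour shift = 8 hours).
P(N ≥ 12) = 1 − P(N ≤ 11) ≈ 0.3014.

0.3014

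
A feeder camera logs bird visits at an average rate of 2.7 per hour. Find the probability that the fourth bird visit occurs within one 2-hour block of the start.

0.7867

Over the interval, μ = 2.7 × 2 = 5.4 (a 2-hour block = 2 hours).
The fourth arrival falls in the interval iff at least 4 events occur there: P(S_4 ≤ t) = P(N ≥ 4) = 1 − P(N ≤ 3) ≈ 0.7867.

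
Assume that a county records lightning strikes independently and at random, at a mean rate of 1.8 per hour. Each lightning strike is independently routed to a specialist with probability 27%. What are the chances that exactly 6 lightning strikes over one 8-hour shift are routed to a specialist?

0.0983

Thinning: the lightning strikes that are routed to a specialist themselves form a Poisson process with rate 0.27 × 1.8 = 0.486 per hour.
Over the interval, μ = 0.486 × 8 = 3.888 (an 8-hour shift = 8 hours).
P(N = 6) = e^(−3.888) · 3.888^6/6! ≈ 0.0983.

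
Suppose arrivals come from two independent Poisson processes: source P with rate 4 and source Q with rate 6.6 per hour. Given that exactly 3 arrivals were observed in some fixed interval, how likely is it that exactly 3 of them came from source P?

Given the total, each event is independently from source P with probability p = λ_P/(λ_P+λ_Q) = 4/10.6 ≈ 0.3774.
So K ~ Binomial(3, 4/10.6): P(K = 3) = C(3,3) · (4/10.6)^3 · (6.6/10.6)^0 ≈ 0.0537.

0.0537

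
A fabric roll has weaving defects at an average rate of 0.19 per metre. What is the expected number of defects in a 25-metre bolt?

E[N] = λt = 0.19 × 25 = 4.75 (a 25-metre bolt = 25 metres).

4.75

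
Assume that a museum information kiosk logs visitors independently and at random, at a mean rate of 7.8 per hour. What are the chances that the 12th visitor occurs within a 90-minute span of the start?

Over the interval, μ = 7.8 × 1.5 = 11.7 (a 90-minute span = 1.5 hours).
The 12th arrival falls in the interval iff at least 12 events occur there: P(S_12 ≤ t) = P(N ≥ 12) = 1 − P(N ≤ 11) ≈ 0.5037.

0.5037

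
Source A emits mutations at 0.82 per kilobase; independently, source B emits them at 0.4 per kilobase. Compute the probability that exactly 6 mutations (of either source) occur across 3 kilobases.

Independent Poisson processes superpose: combined rate λ = 0.82 + 0.4 = 1.22 per kilobase.
Over the interval, μ = 1.22 × 3 = 3.66 (3 kilobases).
P(N = 6) = e^(−3.66) · 3.66^6/6! ≈ 0.0859.

0.0859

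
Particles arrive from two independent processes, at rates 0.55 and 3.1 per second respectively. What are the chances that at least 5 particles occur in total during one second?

0.3031

Independent Poisson processes superpose: combined rate λ = 0.55 + 3.1 = 3.65 per second.
So μ = 3.65.
P(N ≥ 5) = 1 − P(N ≤ 4) ≈ 0.3031.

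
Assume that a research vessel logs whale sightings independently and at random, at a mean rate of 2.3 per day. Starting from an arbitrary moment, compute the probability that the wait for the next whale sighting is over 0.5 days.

0.3166

The wait for the next event is exponential with rate λ = 2.3 per day.
P(T > 0.5) = e^(−λt) = e^(−2.3 × 0.5) = e^(−1.15) ≈ 0.3166.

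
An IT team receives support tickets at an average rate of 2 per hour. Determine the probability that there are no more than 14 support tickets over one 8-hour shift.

Over the interval, μ = 2 × 8 = 16 (an 8-hour shift = 8 hours).
P(N ≤ 14) = Σ_{j=0}^{14} e^(−μ) μ^j/j! ≈ 0.3675.

0.3675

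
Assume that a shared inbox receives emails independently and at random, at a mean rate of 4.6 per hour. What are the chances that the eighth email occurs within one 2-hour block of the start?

Over the interval, μ = 4.6 × 2 = 9.2 (a 2-hour block = 2 hours).
The eighth arrival falls in the interval iff at least 8 events occur there: P(S_8 ≤ t) = P(N ≥ 8) = 1 − P(N ≤ 7) ≈ 0.6990.

0.6990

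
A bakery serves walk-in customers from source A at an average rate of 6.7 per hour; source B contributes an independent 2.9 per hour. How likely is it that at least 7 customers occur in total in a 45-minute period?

Independent Poisson processes superpose: combined rate λ = 6.7 + 2.9 = 9.6 per hour.
Over the interval, μ = 9.6 × 0.75 = 7.2 (a 45-minute period = 0.75 hours).
P(N ≥ 7) = 1 − P(N ≤ 6) ≈ 0.5796.

0.5796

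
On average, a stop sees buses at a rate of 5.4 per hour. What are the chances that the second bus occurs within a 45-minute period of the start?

Over the interval, μ = 5.4 × 0.75 = 4.05 (a 45-minute period = 0.75 hours).
The second arrival falls in the interval iff at least 2 events occur there: P(S_2 ≤ t) = P(N ≥ 2) = 1 − P(N ≤ 1) ≈ 0.9120.

0.9120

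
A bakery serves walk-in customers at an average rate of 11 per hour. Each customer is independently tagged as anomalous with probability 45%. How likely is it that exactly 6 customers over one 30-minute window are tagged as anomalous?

0.0269

Thinning: the customers that are tagged as anomalous themselves form a Poisson process with rate 0.45 × 11 = 4.95 per hour.
Over the interval, μ = 4.95 × 0.5 = 2.475 (a 30-minute window = 0.5 hours).
P(N = 6) = e^(−2.475) · 2.475^6/6! ≈ 0.0269.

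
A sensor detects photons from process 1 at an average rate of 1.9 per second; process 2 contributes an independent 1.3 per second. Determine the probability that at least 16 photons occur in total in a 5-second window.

Independent Poisson processes superpose: combined rate λ = 1.9 + 1.3 = 3.2 per second.
Over the interval, μ = 3.2 × 5 = 16 (a 5-second window = 5 seconds).
P(N ≥ 16) = 1 − P(N ≤ 15) ≈ 0.5333.

0.5333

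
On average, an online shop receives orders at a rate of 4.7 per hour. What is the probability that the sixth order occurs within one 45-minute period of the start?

Over the interval, μ = 4.7 × 0.75 = 3.525 (a 45-minute period = 0.75 hours).
The sixth arrival falls in the interval iff at least 6 events occur there: P(S_6 ≤ t) = P(N ≥ 6) = 1 − P(N ≤ 5) ≈ 0.1457.

0.1457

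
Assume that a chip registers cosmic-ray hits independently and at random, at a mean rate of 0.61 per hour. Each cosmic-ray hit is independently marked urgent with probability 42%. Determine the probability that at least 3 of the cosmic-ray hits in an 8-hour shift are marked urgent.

0.3367

Thinning: the cosmic-ray hits that are marked urgent themselves form a Poisson process with rate 0.42 × 0.61 = 0.2562 per hour.
Over the interval, μ = 0.2562 × 8 = 2.0496 (an 8-hour shift = 8 hours).
P(N ≥ 3) = 1 − P(N ≤ 2) ≈ 0.3367.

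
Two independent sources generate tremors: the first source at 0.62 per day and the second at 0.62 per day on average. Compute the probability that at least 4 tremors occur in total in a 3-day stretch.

0.5100

Independent Poisson processes superpose: combined rate λ = 0.62 + 0.62 = 1.24 per day.
Over the interval, μ = 1.24 × 3 = 3.72 (a 3-day stretch = 3 days).
P(N ≥ 4) = 1 − P(N ≤ 3) ≈ 0.5100.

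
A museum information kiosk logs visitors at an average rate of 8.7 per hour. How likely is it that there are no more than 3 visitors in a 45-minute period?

0.1101

Over the interval, μ = 8.7 × 0.75 = 6.525 (a 45-minute period = 0.75 hours).
P(N ≤ 3) = Σ_{j=0}^{3} e^(−μ) μ^j/j! ≈ 0.1101.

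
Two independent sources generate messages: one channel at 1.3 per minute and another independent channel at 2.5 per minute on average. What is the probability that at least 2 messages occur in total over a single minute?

Independent Poisson processes superpose: combined rate λ = 1.3 + 2.5 = 3.8 per minute.
So μ = 3.8.
P(N ≥ 2) = 1 − P(N ≤ 1) ≈ 0.8926.

0.8926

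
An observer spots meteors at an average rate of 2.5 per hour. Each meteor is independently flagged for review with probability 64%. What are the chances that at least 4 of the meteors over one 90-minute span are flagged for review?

Thinning: the meteors that are flagged for review themselves form a Poisson process with rate 0.64 × 2.5 = 1.6 per hour.
Over the interval, μ = 1.6 × 1.5 = 2.4 (a 90-minute span = 1.5 hours).
P(N ≥ 4) = 1 − P(N ≤ 3) ≈ 0.2213.

0.2213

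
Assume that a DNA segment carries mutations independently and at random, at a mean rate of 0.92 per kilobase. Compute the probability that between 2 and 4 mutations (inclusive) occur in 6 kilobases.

Over the interval, μ = 0.92 × 6 = 5.52 (6 kilobases).
P(2 ≤ N ≤ 4) = Σ_{j=2}^{4} e^(−5.52) · 5.52^j/j! ≈ 0.3283.

0.3283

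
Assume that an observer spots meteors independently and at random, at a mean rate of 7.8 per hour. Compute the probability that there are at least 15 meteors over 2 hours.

0.5944

Over the interval, μ = 7.8 × 2 = 15.6 (2 hours).
P(N ≥ 15) = 1 − P(N ≤ 14) = 1 − Σ_{j=0}^{14} e^(−μ) μ^j/j! ≈ 0.5944.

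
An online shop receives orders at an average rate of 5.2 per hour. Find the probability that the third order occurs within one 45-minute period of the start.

0.7469

Over the interval, μ = 5.2 × 0.75 = 3.9 (a 45-minute period = 0.75 hours).
The third arrival falls in the interval iff at least 3 events occur there: P(S_3 ≤ t) = P(N ≥ 3) = 1 − P(N ≤ 2) ≈ 0.7469.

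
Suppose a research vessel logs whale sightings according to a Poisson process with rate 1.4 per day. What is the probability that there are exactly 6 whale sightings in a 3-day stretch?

Over the interval, μ = 1.4 × 3 = 4.2 (a 3-day stretch = 3 days).
P(N = 6) = e^(−μ) μ^6/6! = e^(−4.2) · 4.2^6/720 ≈ 0.1143.

0.1143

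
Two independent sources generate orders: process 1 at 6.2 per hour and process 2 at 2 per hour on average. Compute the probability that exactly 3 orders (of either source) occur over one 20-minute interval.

0.2212

Independent Poisson processes superpose: combined rate λ = 6.2 + 2 = 8.2 per hour.
Over the interval, μ = 8.2 × 1/3 ≈ 2.73333 (a 20-minute interval = 1/3 hours).
P(N = 3) = e^(−2.73333) · 2.73333^3/3! ≈ 0.2212.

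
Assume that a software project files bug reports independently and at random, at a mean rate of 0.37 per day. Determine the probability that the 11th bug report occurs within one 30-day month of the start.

0.5520

Over the interval, μ = 0.37 × 30 = 11.1 (a 30-day month = 30 days).
The 11th arrival falls in the interval iff at least 11 events occur there: P(S_11 ≤ t) = P(N ≥ 11) = 1 − P(N ≤ 10) ≈ 0.5520.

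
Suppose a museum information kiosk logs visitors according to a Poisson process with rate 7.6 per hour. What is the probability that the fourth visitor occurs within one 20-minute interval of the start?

Over the interval, μ = 7.6 × 1/3 ≈ 2.53333 (a 20-minute interval = 1/3 hours).
The fourth arrival falls in the interval iff at least 4 events occur there: P(S_4 ≤ t) = P(N ≥ 4) = 1 − P(N ≤ 3) ≈ 0.2496.

0.2496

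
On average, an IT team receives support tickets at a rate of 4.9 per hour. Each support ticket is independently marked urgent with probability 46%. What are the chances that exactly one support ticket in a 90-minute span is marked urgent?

0.1150

Thinning: the support tickets that are marked urgent themselves form a Poisson process with rate 0.46 × 4.9 = 2.254 per hour.
Over the interval, μ = 2.254 × 1.5 = 3.381 (a 90-minute span = 1.5 hours).
P(N = 1) = e^(−3.381) · 3.381^1/1! ≈ 0.1150.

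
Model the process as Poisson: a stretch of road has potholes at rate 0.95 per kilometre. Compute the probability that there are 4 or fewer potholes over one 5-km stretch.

0.4854

Over the interval, μ = 0.95 × 5 = 4.75 (a 5-km stretch = 5 kilometres).
P(N ≤ 4) = Σ_{j=0}^{4} e^(−μ) μ^j/j! ≈ 0.4854.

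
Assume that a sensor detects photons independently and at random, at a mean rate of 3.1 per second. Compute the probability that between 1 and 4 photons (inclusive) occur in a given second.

With mean μ = 3.1 per second,
P(1 ≤ N ≤ 4) = Σ_{j=1}^{4} e^(−3.1) · 3.1^j/j! ≈ 0.7531.

0.7531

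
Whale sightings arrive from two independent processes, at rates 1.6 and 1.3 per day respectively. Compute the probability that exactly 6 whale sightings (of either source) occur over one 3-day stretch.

Independent Poisson processes superpose: combined rate λ = 1.6 + 1.3 = 2.9 per day.
Over the interval, μ = 2.9 × 3 = 8.7 (a 3-day stretch = 3 days).
P(N = 6) = e^(−8.7) · 8.7^6/6! ≈ 0.1003.

0.1003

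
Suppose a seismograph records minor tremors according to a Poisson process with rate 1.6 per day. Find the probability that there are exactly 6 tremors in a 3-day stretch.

0.1398

Over the interval, μ = 1.6 × 3 = 4.8 (a 3-day stretch = 3 days).
P(N = 6) = e^(−μ) μ^6/6! = e^(−4.8) · 4.8^6/720 ≈ 0.1398.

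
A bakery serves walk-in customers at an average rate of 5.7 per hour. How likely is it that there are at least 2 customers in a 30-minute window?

0.7773

Over the interval, μ = 5.7 × 0.5 = 2.85 (a 30-minute window = 0.5 hours).
P(N ≥ 2) = 1 − P(N ≤ 1) = 1 − Σ_{j=0}^{1} e^(−μ) μ^j/j! ≈ 0.7773.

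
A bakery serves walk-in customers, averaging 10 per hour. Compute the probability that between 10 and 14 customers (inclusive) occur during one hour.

0.4586

With mean μ = 10 per hour,
P(10 ≤ N ≤ 14) = Σ_{j=10}^{14} e^(−10) · 10^j/j! ≈ 0.4586.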